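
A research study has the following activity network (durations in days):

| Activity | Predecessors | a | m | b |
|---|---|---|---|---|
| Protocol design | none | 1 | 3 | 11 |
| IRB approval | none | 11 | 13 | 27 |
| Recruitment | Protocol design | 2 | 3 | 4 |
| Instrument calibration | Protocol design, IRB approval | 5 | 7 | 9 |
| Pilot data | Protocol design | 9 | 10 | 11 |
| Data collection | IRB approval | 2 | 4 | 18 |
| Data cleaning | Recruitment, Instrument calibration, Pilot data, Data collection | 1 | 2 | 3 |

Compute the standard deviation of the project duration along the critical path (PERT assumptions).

te_Protocol design = (1 + 4·3 + 11)/6 = 24/6 = 4; σ²_Protocol design = ((11−1)/6)² = 2.778
te_IRB approval = (11 + 4·13 + 27)/6 = 90/6 = 15; σ²_IRB approval = ((27−11)/6)² = 7.111
te_Recruitment = (2 + 4·3 + 4)/6 = 18/6 = 3; σ²_Recruitment = ((4−2)/6)² = 0.111
te_Instrument calibration = (5 + 4·7 + 9)/6 = 42/6 = 7; σ²_Instrument calibration = ((9−5)/6)² = 0.444
te_Pilot data = (9 + 4·10 + 11)/6 = 60/6 = 10; σ²_Pilot data = ((11−9)/6)² = 0.111
te_Data collection = (2 + 4·4 + 18)/6 = 36/6 = 6; σ²_Data collection = ((18−2)/6)² = 7.111
te_Data cleaning = (1 + 4·2 + 3)/6 = 12/6 = 2; σ²_Data cleaning = ((3−1)/6)² = 0.111

Forward pass:
ES_Protocol design = 0; EF_Protocol design = 4
ES_IRB approval = 0; EF_IRB approval = 15
ES_Recruitment = 4; EF_Recruitment = 4+3 = 7
ES_Instrument calibration = max(EF_Protocol design=4, EF_IRB approval=15) = 15; EF_Instrument calibration = 15+7 = 22
ES_Pilot data = 4; EF_Pilot data = 4+10 = 14
ES_Data collection = 15; EF_Data collection = 15+6 = 21
ES_Data cleaning = max(EF_Recruitment=7, EF_Instrument calibration=22, EF_Pilot data=14, EF_Data collection=21) = 22; EF_Data cleaning = 22+2 = 24
Expected project duration μ = 24 days. Critical path: IRB approval → Instrument calibration → Data cleaning.

Variance along critical path = 7.111 + 0.444 + 0.111 = 7.667
σ = √7.667 = 2.769 days

2.77 days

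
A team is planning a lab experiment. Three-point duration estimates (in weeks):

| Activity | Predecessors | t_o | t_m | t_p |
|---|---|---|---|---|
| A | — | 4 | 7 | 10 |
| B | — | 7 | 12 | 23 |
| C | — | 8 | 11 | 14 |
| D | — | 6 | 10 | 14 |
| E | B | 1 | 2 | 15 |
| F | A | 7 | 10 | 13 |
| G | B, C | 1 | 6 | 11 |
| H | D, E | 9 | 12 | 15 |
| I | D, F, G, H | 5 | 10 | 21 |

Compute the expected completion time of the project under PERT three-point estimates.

te_A = (4 + 4·7 + 10)/6 = 42/6 = 7
te_B = (7 + 4·12 + 23)/6 = 78/6 = 13
te_C = (8 + 4·11 + 14)/6 = 66/6 = 11
te_D = (6 + 4·10 + 14)/6 = 60/6 = 10
te_E = (1 + 4·2 + 15)/6 = 24/6 = 4
te_F = (7 + 4·10 + 13)/6 = 60/6 = 10
te_G = (1 + 4·6 + 11)/6 = 36/6 = 6
te_H = (9 + 4·12 + 15)/6 = 72/6 = 12
te_I = (5 + 4·10 + 21)/6 = 66/6 = 11

Forward pass:
ES_A = 0; EF_A = 7
ES_B = 0; EF_B = 13
ES_C = 0; EF_C = 11
ES_D = 0; EF_D = 10
ES_E = 13; EF_E = 13+4 = 17
ES_F = 7; EF_F = 7+10 = 17
ES_G = max(EF_B=13, EF_C=11) = 13; EF_G = 13+6 = 19
ES_H = max(EF_D=10, EF_E=17) = 17; EF_H = 17+12 = 29
ES_I = max(EF_D=10, EF_F=17, EF_G=19, EF_H=29) = 29; EF_I = 29+11 = 40
Expected project duration μ = 40 weeks. Critical path: B → E → H → I.

40 weeks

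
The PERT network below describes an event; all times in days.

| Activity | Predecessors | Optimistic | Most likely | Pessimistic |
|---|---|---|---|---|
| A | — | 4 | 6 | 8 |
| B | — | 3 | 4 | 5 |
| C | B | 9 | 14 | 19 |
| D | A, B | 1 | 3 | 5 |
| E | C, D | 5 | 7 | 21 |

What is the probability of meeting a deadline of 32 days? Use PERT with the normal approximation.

te_A = (4 + 4·6 + 8)/6 = 36/6 = 6; σ²_A = ((8−4)/6)² = 0.444
te_B = (3 + 4·4 + 5)/6 = 24/6 = 4; σ²_B = ((5−3)/6)² = 0.111
te_C = (9 + 4·14 + 19)/6 = 84/6 = 14; σ²_C = ((19−9)/6)² = 2.778
te_D = (1 + 4·3 + 5)/6 = 18/6 = 3; σ²_D = ((5−1)/6)² = 0.444
te_E = (5 + 4·7 + 21)/6 = 54/6 = 9; σ²_E = ((21−5)/6)² = 7.111

Forward pass:
ES_A = 0; EF_A = 6
ES_B = 0; EF_B = 4
ES_C = 4; EF_C = 4+14 = 18
ES_D = max(EF_A=6, EF_B=4) = 6; EF_D = 6+3 = 9
ES_E = max(EF_C=18, EF_D=9) = 18; EF_E = 18+9 = 27
Expected project duration μ = 27 days. Critical path: B → C → E.

Variance along critical path = 0.111 + 2.778 + 7.111 = 10.000; σ = √10.000 = 3.162 days.
Z = (32 − 27) / 3.162 = 1.581
P(T ≤ 32) = Φ(1.581) ≈ 0.943

0.943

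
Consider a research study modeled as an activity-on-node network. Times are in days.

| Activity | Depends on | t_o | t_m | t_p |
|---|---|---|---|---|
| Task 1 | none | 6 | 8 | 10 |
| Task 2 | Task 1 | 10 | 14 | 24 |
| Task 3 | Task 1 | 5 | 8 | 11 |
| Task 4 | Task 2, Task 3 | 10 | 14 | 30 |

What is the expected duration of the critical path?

te_Task 1 = (6 + 4·8 + 10)/6 = 48/6 = 8
te_Task 2 = (10 + 4·14 + 24)/6 = 90/6 = 15
te_Task 3 = (5 + 4·8 + 11)/6 = 48/6 = 8
te_Task 4 = (10 + 4·14 + 30)/6 = 96/6 = 16

Forward pass:
ES_Task 1 = 0; EF_Task 1 = 8
ES_Task 2 = 8; EF_Task 2 = 8+15 = 23
ES_Task 3 = 8; EF_Task 3 = 8+8 = 16
ES_Task 4 = max(EF_Task 2=23, EF_Task 3=16) = 23; EF_Task 4 = 23+16 = 39
Expected project duration μ = 39 days. Critical path: Task 1 → Task 2 → Task 4.

39 days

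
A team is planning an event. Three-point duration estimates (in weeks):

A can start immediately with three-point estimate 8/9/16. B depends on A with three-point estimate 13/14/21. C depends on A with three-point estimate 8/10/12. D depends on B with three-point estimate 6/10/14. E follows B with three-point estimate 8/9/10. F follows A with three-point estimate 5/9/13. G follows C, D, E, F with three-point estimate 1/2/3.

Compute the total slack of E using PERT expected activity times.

te_A = (8 + 4·9 + 16)/6 = 60/6 = 10
te_B = (13 + 4·14 + 21)/6 = 90/6 = 15
te_C = (8 + 4·10 + 12)/6 = 60/6 = 10
te_D = (6 + 4·10 + 14)/6 = 60/6 = 10
te_E = (8 + 4·9 + 10)/6 = 54/6 = 9
te_F = (5 + 4·9 + 13)/6 = 54/6 = 9
te_G = (1 + 4·2 + 3)/6 = 12/6 = 2

Forward pass:
ES_A = 0; EF_A = 10
ES_B = 10; EF_B = 10+15 = 25
ES_C = 10; EF_C = 10+10 = 20
ES_D = 25; EF_D = 25+10 = 35
ES_E = 25; EF_E = 25+9 = 34
ES_F = 10; EF_F = 10+9 = 19
ES_G = max(EF_C=20, EF_D=35, EF_E=34, EF_F=19) = 35; EF_G = 35+2 = 37
Expected project duration μ = 37 weeks. Critical path: A → B → D → G.

Backward pass:
LF_G = 37; LS_G = 37−2 = 35
LF_F = LS_G = 35; LS_F = 35−9 = 26
LF_E = LS_G = 35; LS_E = 35−9 = 26
LF_D = LS_G = 35; LS_D = 35−10 = 25
LF_C = LS_G = 35; LS_C = 35−10 = 25
LF_B = min(LS_D=25, LS_E=26) = 25; LS_B = 25−15 = 10
LF_A = min(LS_B=10, LS_C=25, LS_F=26) = 10; LS_A = 10−10 = 0
Slack_E = LS_E − ES_E = 26 − 25 = 1

1 weeks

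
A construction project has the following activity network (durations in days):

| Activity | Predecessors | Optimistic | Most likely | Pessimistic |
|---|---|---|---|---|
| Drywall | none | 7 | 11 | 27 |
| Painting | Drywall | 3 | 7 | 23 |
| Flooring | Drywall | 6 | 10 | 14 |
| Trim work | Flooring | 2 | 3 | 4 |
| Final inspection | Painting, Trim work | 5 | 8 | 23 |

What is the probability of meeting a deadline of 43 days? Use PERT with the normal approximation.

0.932

te_Drywall = (7 + 4·11 + 27)/6 = 78/6 = 13; σ²_Drywall = ((27−7)/6)² = 11.111
te_Painting = (3 + 4·7 + 23)/6 = 54/6 = 9; σ²_Painting = ((23−3)/6)² = 11.111
te_Flooring = (6 + 4·10 + 14)/6 = 60/6 = 10; σ²_Flooring = ((14−6)/6)² = 1.778
te_Trim work = (2 + 4·3 + 4)/6 = 18/6 = 3; σ²_Trim work = ((4−2)/6)² = 0.111
te_Final inspection = (5 + 4·8 + 23)/6 = 60/6 = 10; σ²_Final inspection = ((23−5)/6)² = 9.000

Forward pass:
ES_Drywall = 0; EF_Drywall = 13
ES_Painting = 13; EF_Painting = 13+9 = 22
ES_Flooring = 13; EF_Flooring = 13+10 = 23
ES_Trim work = 23; EF_Trim work = 23+3 = 26
ES_Final inspection = max(EF_Painting=22, EF_Trim work=26) = 26; EF_Final inspection = 26+10 = 36
Expected project duration μ = 36 days. Critical path: Drywall → Flooring → Trim work → Final inspection.

Variance along critical path = 11.111 + 1.778 + 0.111 + 9.000 = 22.000; σ = √22.000 = 4.690 days.
Z = (43 − 36) / 4.690 = 1.492
P(T ≤ 43) = Φ(1.492) ≈ 0.932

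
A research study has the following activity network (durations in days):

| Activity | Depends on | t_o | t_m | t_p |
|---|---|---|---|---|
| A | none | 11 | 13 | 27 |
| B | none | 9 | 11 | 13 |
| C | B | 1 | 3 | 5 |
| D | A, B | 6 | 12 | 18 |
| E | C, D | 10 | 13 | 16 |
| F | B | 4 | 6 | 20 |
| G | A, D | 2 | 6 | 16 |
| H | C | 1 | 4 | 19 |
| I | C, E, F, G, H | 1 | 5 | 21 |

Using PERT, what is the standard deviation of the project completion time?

te_A = (11 + 4·13 + 27)/6 = 90/6 = 15; σ²_A = ((27−11)/6)² = 7.111
te_B = (9 + 4·11 + 13)/6 = 66/6 = 11; σ²_B = ((13−9)/6)² = 0.444
te_C = (1 + 4·3 + 5)/6 = 18/6 = 3; σ²_C = ((5−1)/6)² = 0.444
te_D = (6 + 4·12 + 18)/6 = 72/6 = 12; σ²_D = ((18−6)/6)² = 4.000
te_E = (10 + 4·13 + 16)/6 = 78/6 = 13; σ²_E = ((16−10)/6)² = 1.000
te_F = (4 + 4·6 + 20)/6 = 48/6 = 8; σ²_F = ((20−4)/6)² = 7.111
te_G = (2 + 4·6 + 16)/6 = 42/6 = 7; σ²_G = ((16−2)/6)² = 5.444
te_H = (1 + 4·4 + 19)/6 = 36/6 = 6; σ²_H = ((19−1)/6)² = 9.000
te_I = (1 + 4·5 + 21)/6 = 42/6 = 7; σ²_I = ((21−1)/6)² = 11.111

Forward pass:
ES_A = 0; EF_A = 15
ES_B = 0; EF_B = 11
ES_C = 11; EF_C = 11+3 = 14
ES_D = max(EF_A=15, EF_B=11) = 15; EF_D = 15+12 = 27
ES_E = max(EF_C=14, EF_D=27) = 27; EF_E = 27+13 = 40
ES_F = 11; EF_F = 11+8 = 19
ES_G = max(EF_A=15, EF_D=27) = 27; EF_G = 27+7 = 34
ES_H = 14; EF_H = 14+6 = 20
ES_I = max(EF_C=14, EF_E=40, EF_F=19, EF_G=34, EF_H=20) = 40; EF_I = 40+7 = 47
Expected project duration μ = 47 days. Critical path: A → D → E → I.

Variance along critical path = 7.111 + 4.000 + 1.000 + 11.111 = 23.222
σ = √23.222 = 4.819 days

4.82 days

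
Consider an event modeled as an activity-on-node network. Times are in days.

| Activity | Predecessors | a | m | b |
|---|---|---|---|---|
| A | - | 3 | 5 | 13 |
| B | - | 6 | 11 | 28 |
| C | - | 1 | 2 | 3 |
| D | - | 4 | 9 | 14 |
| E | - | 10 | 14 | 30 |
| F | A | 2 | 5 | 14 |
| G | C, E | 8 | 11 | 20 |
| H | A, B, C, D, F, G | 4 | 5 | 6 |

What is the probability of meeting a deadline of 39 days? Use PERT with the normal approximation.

te_A = (3 + 4·5 + 13)/6 = 36/6 = 6; σ²_A = ((13−3)/6)² = 2.778
te_B = (6 + 4·11 + 28)/6 = 78/6 = 13; σ²_B = ((28−6)/6)² = 13.444
te_C = (1 + 4·2 + 3)/6 = 12/6 = 2; σ²_C = ((3−1)/6)² = 0.111
te_D = (4 + 4·9 + 14)/6 = 54/6 = 9; σ²_D = ((14−4)/6)² = 2.778
te_E = (10 + 4·14 + 30)/6 = 96/6 = 16; σ²_E = ((30−10)/6)² = 11.111
te_F = (2 + 4·5 + 14)/6 = 36/6 = 6; σ²_F = ((14−2)/6)² = 4.000
te_G = (8 + 4·11 + 20)/6 = 72/6 = 12; σ²_G = ((20−8)/6)² = 4.000
te_H = (4 + 4·5 + 6)/6 = 30/6 = 5; σ²_H = ((6−4)/6)² = 0.111

Forward pass:
ES_A = 0; EF_A = 6
ES_B = 0; EF_B = 13
ES_C = 0; EF_C = 2
ES_D = 0; EF_D = 9
ES_E = 0; EF_E = 16
ES_F = 6; EF_F = 6+6 = 12
ES_G = max(EF_C=2, EF_E=16) = 16; EF_G = 16+12 = 28
ES_H = max(EF_A=6, EF_B=13, EF_C=2, EF_D=9, EF_F=12, EF_G=28) = 28; EF_H = 28+5 = 33
Expected project duration μ = 33 days. Critical path: E → G → H.

Variance along critical path = 11.111 + 4.000 + 0.111 = 15.222; σ = √15.222 = 3.902 days.
Z = (39 − 33) / 3.902 = 1.538
P(T ≤ 39) = Φ(1.538) ≈ 0.938

0.938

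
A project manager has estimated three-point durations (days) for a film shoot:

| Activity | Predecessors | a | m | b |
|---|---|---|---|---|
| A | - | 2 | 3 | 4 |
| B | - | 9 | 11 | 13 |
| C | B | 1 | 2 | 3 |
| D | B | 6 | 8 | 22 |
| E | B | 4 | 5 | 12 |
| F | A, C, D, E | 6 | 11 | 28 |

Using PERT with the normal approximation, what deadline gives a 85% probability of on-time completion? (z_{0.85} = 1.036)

38.7 days

te_A = (2 + 4·3 + 4)/6 = 18/6 = 3; σ²_A = ((4−2)/6)² = 0.111
te_B = (9 + 4·11 + 13)/6 = 66/6 = 11; σ²_B = ((13−9)/6)² = 0.444
te_C = (1 + 4·2 + 3)/6 = 12/6 = 2; σ²_C = ((3−1)/6)² = 0.111
te_D = (6 + 4·8 + 22)/6 = 60/6 = 10; σ²_D = ((22−6)/6)² = 7.111
te_E = (4 + 4·5 + 12)/6 = 36/6 = 6; σ²_E = ((12−4)/6)² = 1.778
te_F = (6 + 4·11 + 28)/6 = 78/6 = 13; σ²_F = ((28−6)/6)² = 13.444

Forward pass:
ES_A = 0; EF_A = 3
ES_B = 0; EF_B = 11
ES_C = 11; EF_C = 11+2 = 13
ES_D = 11; EF_D = 11+10 = 21
ES_E = 11; EF_E = 11+6 = 17
ES_F = max(EF_A=3, EF_C=13, EF_D=21, EF_E=17) = 21; EF_F = 21+13 = 34
Expected project duration μ = 34 days. Critical path: B → D → F.

Variance along critical path = 0.444 + 7.111 + 13.444 = 21.000; σ = 4.583 days.
D = μ + z·σ = 34 + 1.036·4.583 = 38.7 days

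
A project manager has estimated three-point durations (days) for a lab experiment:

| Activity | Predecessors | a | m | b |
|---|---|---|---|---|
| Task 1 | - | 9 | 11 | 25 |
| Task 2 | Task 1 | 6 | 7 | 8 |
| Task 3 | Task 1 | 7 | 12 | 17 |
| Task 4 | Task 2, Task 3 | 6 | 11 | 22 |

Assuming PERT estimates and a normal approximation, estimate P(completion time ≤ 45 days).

te_Task 1 = (9 + 4·11 + 25)/6 = 78/6 = 13; σ²_Task 1 = ((25−9)/6)² = 7.111
te_Task 2 = (6 + 4·7 + 8)/6 = 42/6 = 7; σ²_Task 2 = ((8−6)/6)² = 0.111
te_Task 3 = (7 + 4·12 + 17)/6 = 72/6 = 12; σ²_Task 3 = ((17−7)/6)² = 2.778
te_Task 4 = (6 + 4·11 + 22)/6 = 72/6 = 12; σ²_Task 4 = ((22−6)/6)² = 7.111

Forward pass:
ES_Task 1 = 0; EF_Task 1 = 13
ES_Task 2 = 13; EF_Task 2 = 13+7 = 20
ES_Task 3 = 13; EF_Task 3 = 13+12 = 25
ES_Task 4 = max(EF_Task 2=20, EF_Task 3=25) = 25; EF_Task 4 = 25+12 = 37
Expected project duration μ = 37 days. Critical path: Task 1 → Task 3 → Task 4.

Variance along critical path = 7.111 + 2.778 + 7.111 = 17.000; σ = √17.000 = 4.123 days.
Z = (45 − 37) / 4.123 = 1.940
P(T ≤ 45) = Φ(1.940) ≈ 0.974

0.974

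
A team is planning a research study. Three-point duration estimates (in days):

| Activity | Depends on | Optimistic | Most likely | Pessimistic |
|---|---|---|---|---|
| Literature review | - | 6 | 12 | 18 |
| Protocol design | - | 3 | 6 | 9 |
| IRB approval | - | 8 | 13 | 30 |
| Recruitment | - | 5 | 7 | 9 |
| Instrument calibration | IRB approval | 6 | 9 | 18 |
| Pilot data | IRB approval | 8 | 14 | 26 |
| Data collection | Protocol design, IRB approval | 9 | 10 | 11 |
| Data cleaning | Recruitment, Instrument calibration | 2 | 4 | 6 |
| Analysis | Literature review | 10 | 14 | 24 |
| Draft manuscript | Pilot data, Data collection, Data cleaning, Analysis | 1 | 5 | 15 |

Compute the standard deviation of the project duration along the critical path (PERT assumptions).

te_Literature review = (6 + 4·12 + 18)/6 = 72/6 = 12; σ²_Literature review = ((18−6)/6)² = 4.000
te_Protocol design = (3 + 4·6 + 9)/6 = 36/6 = 6; σ²_Protocol design = ((9−3)/6)² = 1.000
te_IRB approval = (8 + 4·13 + 30)/6 = 90/6 = 15; σ²_IRB approval = ((30−8)/6)² = 13.444
te_Recruitment = (5 + 4·7 + 9)/6 = 42/6 = 7; σ²_Recruitment = ((9−5)/6)² = 0.444
te_Instrument calibration = (6 + 4·9 + 18)/6 = 60/6 = 10; σ²_Instrument calibration = ((18−6)/6)² = 4.000
te_Pilot data = (8 + 4·14 + 26)/6 = 90/6 = 15; σ²_Pilot data = ((26−8)/6)² = 9.000
te_Data collection = (9 + 4·10 + 11)/6 = 60/6 = 10; σ²_Data collection = ((11−9)/6)² = 0.111
te_Data cleaning = (2 + 4·4 + 6)/6 = 24/6 = 4; σ²_Data cleaning = ((6−2)/6)² = 0.444
te_Analysis = (10 + 4·14 + 24)/6 = 90/6 = 15; σ²_Analysis = ((24−10)/6)² = 5.444
te_Draft manuscript = (1 + 4·5 + 15)/6 = 36/6 = 6; σ²_Draft manuscript = ((15−1)/6)² = 5.444

Forward pass:
ES_Literature review = 0; EF_Literature review = 12
ES_Protocol design = 0; EF_Protocol design = 6
ES_IRB approval = 0; EF_IRB approval = 15
ES_Recruitment = 0; EF_Recruitment = 7
ES_Instrument calibration = 15; EF_Instrument calibration = 15+10 = 25
ES_Pilot data = 15; EF_Pilot data = 15+15 = 30
ES_Data collection = max(EF_Protocol design=6, EF_IRB approval=15) = 15; EF_Data collection = 15+10 = 25
ES_Data cleaning = max(EF_Recruitment=7, EF_Instrument calibration=25) = 25; EF_Data cleaning = 25+4 = 29
ES_Analysis = 12; EF_Analysis = 12+15 = 27
ES_Draft manuscript = max(EF_Pilot data=30, EF_Data collection=25, EF_Data cleaning=29, EF_Analysis=27) = 30; EF_Draft manuscript = 30+6 = 36
Expected project duration μ = 36 days. Critical path: IRB approval → Pilot data → Draft manuscript.

Variance along critical path = 13.444 + 9.000 + 5.444 = 27.889
σ = √27.889 = 5.281 days

5.28 days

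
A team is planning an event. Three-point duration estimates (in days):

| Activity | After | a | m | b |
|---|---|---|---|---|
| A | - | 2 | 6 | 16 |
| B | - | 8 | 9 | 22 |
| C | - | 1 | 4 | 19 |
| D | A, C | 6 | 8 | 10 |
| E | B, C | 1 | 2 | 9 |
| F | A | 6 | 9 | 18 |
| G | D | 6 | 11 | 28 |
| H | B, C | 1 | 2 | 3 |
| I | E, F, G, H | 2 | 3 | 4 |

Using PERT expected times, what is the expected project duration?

31 days

te_A = (2 + 4·6 + 16)/6 = 42/6 = 7
te_B = (8 + 4·9 + 22)/6 = 66/6 = 11
te_C = (1 + 4·4 + 19)/6 = 36/6 = 6
te_D = (6 + 4·8 + 10)/6 = 48/6 = 8
te_E = (1 + 4·2 + 9)/6 = 18/6 = 3
te_F = (6 + 4·9 + 18)/6 = 60/6 = 10
te_G = (6 + 4·11 + 28)/6 = 78/6 = 13
te_H = (1 + 4·2 + 3)/6 = 12/6 = 2
te_I = (2 + 4·3 + 4)/6 = 18/6 = 3

Forward pass:
ES_A = 0; EF_A = 7
ES_B = 0; EF_B = 11
ES_C = 0; EF_C = 6
ES_D = max(EF_A=7, EF_C=6) = 7; EF_D = 7+8 = 15
ES_E = max(EF_B=11, EF_C=6) = 11; EF_E = 11+3 = 14
ES_F = 7; EF_F = 7+10 = 17
ES_G = 15; EF_G = 15+13 = 28
ES_H = max(EF_B=11, EF_C=6) = 11; EF_H = 11+2 = 13
ES_I = max(EF_E=14, EF_F=17, EF_G=28, EF_H=13) = 28; EF_I = 28+3 = 31
Expected project duration μ = 31 days. Critical path: A → D → G → I.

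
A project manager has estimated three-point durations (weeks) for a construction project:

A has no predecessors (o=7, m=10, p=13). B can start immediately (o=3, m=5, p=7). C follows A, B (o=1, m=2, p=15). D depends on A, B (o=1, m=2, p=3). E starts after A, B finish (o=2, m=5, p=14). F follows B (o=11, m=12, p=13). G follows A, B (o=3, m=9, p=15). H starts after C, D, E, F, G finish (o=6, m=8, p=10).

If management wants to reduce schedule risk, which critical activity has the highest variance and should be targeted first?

te_A = (7 + 4·10 + 13)/6 = 60/6 = 10; σ²_A = ((13−7)/6)² = 1.000
te_B = (3 + 4·5 + 7)/6 = 30/6 = 5; σ²_B = ((7−3)/6)² = 0.444
te_C = (1 + 4·2 + 15)/6 = 24/6 = 4; σ²_C = ((15−1)/6)² = 5.444
te_D = (1 + 4·2 + 3)/6 = 12/6 = 2; σ²_D = ((3−1)/6)² = 0.111
te_E = (2 + 4·5 + 14)/6 = 36/6 = 6; σ²_E = ((14−2)/6)² = 4.000
te_F = (11 + 4·12 + 13)/6 = 72/6 = 12; σ²_F = ((13−11)/6)² = 0.111
te_G = (3 + 4·9 + 15)/6 = 54/6 = 9; σ²_G = ((15−3)/6)² = 4.000
te_H = (6 + 4·8 + 10)/6 = 48/6 = 8; σ²_H = ((10−6)/6)² = 0.444

Forward pass:
ES_A = 0; EF_A = 10
ES_B = 0; EF_B = 5
ES_C = max(EF_A=10, EF_B=5) = 10; EF_C = 10+4 = 14
ES_D = max(EF_A=10, EF_B=5) = 10; EF_D = 10+2 = 12
ES_E = max(EF_A=10, EF_B=5) = 10; EF_E = 10+6 = 16
ES_F = 5; EF_F = 5+12 = 17
ES_G = max(EF_A=10, EF_B=5) = 10; EF_G = 10+9 = 19
ES_H = max(EF_C=14, EF_D=12, EF_E=16, EF_F=17, EF_G=19) = 19; EF_H = 19+8 = 27
Expected project duration μ = 27 weeks. Critical path: A → G → H.

Variances on critical path: σ²_A=1.000, σ²_G=4.000, σ²_H=0.444.
Largest is σ²_G = 4.000.

G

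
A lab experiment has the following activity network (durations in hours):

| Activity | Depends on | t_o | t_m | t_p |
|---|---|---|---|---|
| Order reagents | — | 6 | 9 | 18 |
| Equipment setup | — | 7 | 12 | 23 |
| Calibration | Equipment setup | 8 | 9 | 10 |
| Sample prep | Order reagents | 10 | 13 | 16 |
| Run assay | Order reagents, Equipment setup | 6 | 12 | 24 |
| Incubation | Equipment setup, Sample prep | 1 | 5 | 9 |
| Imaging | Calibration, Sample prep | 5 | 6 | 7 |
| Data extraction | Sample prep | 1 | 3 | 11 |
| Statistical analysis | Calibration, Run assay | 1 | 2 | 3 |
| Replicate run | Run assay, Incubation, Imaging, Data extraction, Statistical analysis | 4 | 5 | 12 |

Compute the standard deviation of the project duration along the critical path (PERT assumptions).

te_Order reagents = (6 + 4·9 + 18)/6 = 60/6 = 10; σ²_Order reagents = ((18−6)/6)² = 4.000
te_Equipment setup = (7 + 4·12 + 23)/6 = 78/6 = 13; σ²_Equipment setup = ((23−7)/6)² = 7.111
te_Calibration = (8 + 4·9 + 10)/6 = 54/6 = 9; σ²_Calibration = ((10−8)/6)² = 0.111
te_Sample prep = (10 + 4·13 + 16)/6 = 78/6 = 13; σ²_Sample prep = ((16−10)/6)² = 1.000
te_Run assay = (6 + 4·12 + 24)/6 = 78/6 = 13; σ²_Run assay = ((24−6)/6)² = 9.000
te_Incubation = (1 + 4·5 + 9)/6 = 30/6 = 5; σ²_Incubation = ((9−1)/6)² = 1.778
te_Imaging = (5 + 4·6 + 7)/6 = 36/6 = 6; σ²_Imaging = ((7−5)/6)² = 0.111
te_Data extraction = (1 + 4·3 + 11)/6 = 24/6 = 4; σ²_Data extraction = ((11−1)/6)² = 2.778
te_Statistical analysis = (1 + 4·2 + 3)/6 = 12/6 = 2; σ²_Statistical analysis = ((3−1)/6)² = 0.111
te_Replicate run = (4 + 4·5 + 12)/6 = 36/6 = 6; σ²_Replicate run = ((12−4)/6)² = 1.778

Forward pass:
ES_Order reagents = 0; EF_Order reagents = 10
ES_Equipment setup = 0; EF_Equipment setup = 13
ES_Calibration = 13; EF_Calibration = 13+9 = 22
ES_Sample prep = 10; EF_Sample prep = 10+13 = 23
ES_Run assay = max(EF_Order reagents=10, EF_Equipment setup=13) = 13; EF_Run assay = 13+13 = 26
ES_Incubation = max(EF_Equipment setup=13, EF_Sample prep=23) = 23; EF_Incubation = 23+5 = 28
ES_Imaging = max(EF_Calibration=22, EF_Sample prep=23) = 23; EF_Imaging = 23+6 = 29
ES_Data extraction = 23; EF_Data extraction = 23+4 = 27
ES_Statistical analysis = max(EF_Calibration=22, EF_Run assay=26) = 26; EF_Statistical analysis = 26+2 = 28
ES_Replicate run = max(EF_Run assay=26, EF_Incubation=28, EF_Imaging=29, EF_Data extraction=27, EF_Statistical analysis=28) = 29; EF_Replicate run = 29+6 = 35
Expected project duration μ = 35 hours. Critical path: Order reagents → Sample prep → Imaging → Replicate run.

Variance along critical path = 4.000 + 1.000 + 0.111 + 1.778 = 6.889
σ = √6.889 = 2.625 hours

2.62 hours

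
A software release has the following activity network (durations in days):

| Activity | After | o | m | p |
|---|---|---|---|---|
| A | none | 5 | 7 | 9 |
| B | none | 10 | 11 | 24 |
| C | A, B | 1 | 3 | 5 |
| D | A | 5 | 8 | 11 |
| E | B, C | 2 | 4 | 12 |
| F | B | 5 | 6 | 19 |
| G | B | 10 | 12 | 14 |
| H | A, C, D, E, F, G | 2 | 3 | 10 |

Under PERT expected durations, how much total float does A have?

10 days

te_A = (5 + 4·7 + 9)/6 = 42/6 = 7
te_B = (10 + 4·11 + 24)/6 = 78/6 = 13
te_C = (1 + 4·3 + 5)/6 = 18/6 = 3
te_D = (5 + 4·8 + 11)/6 = 48/6 = 8
te_E = (2 + 4·4 + 12)/6 = 30/6 = 5
te_F = (5 + 4·6 + 19)/6 = 48/6 = 8
te_G = (10 + 4·12 + 14)/6 = 72/6 = 12
te_H = (2 + 4·3 + 10)/6 = 24/6 = 4

Forward pass:
ES_A = 0; EF_A = 7
ES_B = 0; EF_B = 13
ES_C = max(EF_A=7, EF_B=13) = 13; EF_C = 13+3 = 16
ES_D = 7; EF_D = 7+8 = 15
ES_E = max(EF_B=13, EF_C=16) = 16; EF_E = 16+5 = 21
ES_F = 13; EF_F = 13+8 = 21
ES_G = 13; EF_G = 13+12 = 25
ES_H = max(EF_A=7, EF_C=16, EF_D=15, EF_E=21, EF_F=21, EF_G=25) = 25; EF_H = 25+4 = 29
Expected project duration μ = 29 days. Critical path: B → G → H.

Backward pass:
LF_H = 29; LS_H = 29−4 = 25
LF_G = LS_H = 25; LS_G = 25−12 = 13
LF_F = LS_H = 25; LS_F = 25−8 = 17
LF_E = LS_H = 25; LS_E = 25−5 = 20
LF_D = LS_H = 25; LS_D = 25−8 = 17
LF_C = min(LS_E=20, LS_H=25) = 20; LS_C = 20−3 = 17
LF_B = min(LS_C=17, LS_E=20, LS_F=17, LS_G=13) = 13; LS_B = 13−13 = 0
LF_A = min(LS_C=17, LS_D=17, LS_H=25) = 17; LS_A = 17−7 = 10
Slack_A = LS_A − ES_A = 10 − 0 = 10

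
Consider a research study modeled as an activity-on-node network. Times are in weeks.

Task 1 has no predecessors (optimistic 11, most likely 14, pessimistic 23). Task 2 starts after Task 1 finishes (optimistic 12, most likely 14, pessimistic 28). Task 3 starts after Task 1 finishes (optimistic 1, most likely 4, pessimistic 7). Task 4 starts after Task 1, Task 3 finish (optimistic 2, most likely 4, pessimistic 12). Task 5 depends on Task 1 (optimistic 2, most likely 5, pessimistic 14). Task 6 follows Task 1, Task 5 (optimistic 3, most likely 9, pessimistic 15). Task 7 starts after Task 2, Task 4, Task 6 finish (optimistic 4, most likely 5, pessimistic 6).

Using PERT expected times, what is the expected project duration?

te_Task 1 = (11 + 4·14 + 23)/6 = 90/6 = 15
te_Task 2 = (12 + 4·14 + 28)/6 = 96/6 = 16
te_Task 3 = (1 + 4·4 + 7)/6 = 24/6 = 4
te_Task 4 = (2 + 4·4 + 12)/6 = 30/6 = 5
te_Task 5 = (2 + 4·5 + 14)/6 = 36/6 = 6
te_Task 6 = (3 + 4·9 + 15)/6 = 54/6 = 9
te_Task 7 = (4 + 4·5 + 6)/6 = 30/6 = 5

Forward pass:
ES_Task 1 = 0; EF_Task 1 = 15
ES_Task 2 = 15; EF_Task 2 = 15+16 = 31
ES_Task 3 = 15; EF_Task 3 = 15+4 = 19
ES_Task 4 = max(EF_Task 1=15, EF_Task 3=19) = 19; EF_Task 4 = 19+5 = 24
ES_Task 5 = 15; EF_Task 5 = 15+6 = 21
ES_Task 6 = max(EF_Task 1=15, EF_Task 5=21) = 21; EF_Task 6 = 21+9 = 30
ES_Task 7 = max(EF_Task 2=31, EF_Task 4=24, EF_Task 6=30) = 31; EF_Task 7 = 31+5 = 36
Expected project duration μ = 36 weeks. Critical path: Task 1 → Task 2 → Task 7.

36 weeks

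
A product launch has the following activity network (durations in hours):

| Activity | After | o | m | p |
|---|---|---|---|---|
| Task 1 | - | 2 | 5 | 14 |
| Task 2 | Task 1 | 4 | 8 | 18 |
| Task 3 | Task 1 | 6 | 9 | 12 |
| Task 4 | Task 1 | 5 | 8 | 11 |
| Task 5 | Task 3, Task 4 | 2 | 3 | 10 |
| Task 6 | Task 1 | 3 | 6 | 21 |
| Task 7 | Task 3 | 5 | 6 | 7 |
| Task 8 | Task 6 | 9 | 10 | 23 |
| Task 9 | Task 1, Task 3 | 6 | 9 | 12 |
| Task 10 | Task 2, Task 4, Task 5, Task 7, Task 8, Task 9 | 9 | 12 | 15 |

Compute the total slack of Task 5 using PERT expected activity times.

te_Task 1 = (2 + 4·5 + 14)/6 = 36/6 = 6
te_Task 2 = (4 + 4·8 + 18)/6 = 54/6 = 9
te_Task 3 = (6 + 4·9 + 12)/6 = 54/6 = 9
te_Task 4 = (5 + 4·8 + 11)/6 = 48/6 = 8
te_Task 5 = (2 + 4·3 + 10)/6 = 24/6 = 4
te_Task 6 = (3 + 4·6 + 21)/6 = 48/6 = 8
te_Task 7 = (5 + 4·6 + 7)/6 = 36/6 = 6
te_Task 8 = (9 + 4·10 + 23)/6 = 72/6 = 12
te_Task 9 = (6 + 4·9 + 12)/6 = 54/6 = 9
te_Task 10 = (9 + 4·12 + 15)/6 = 72/6 = 12

Forward pass:
ES_Task 1 = 0; EF_Task 1 = 6
ES_Task 2 = 6; EF_Task 2 = 6+9 = 15
ES_Task 3 = 6; EF_Task 3 = 6+9 = 15
ES_Task 4 = 6; EF_Task 4 = 6+8 = 14
ES_Task 5 = max(EF_Task 3=15, EF_Task 4=14) = 15; EF_Task 5 = 15+4 = 19
ES_Task 6 = 6; EF_Task 6 = 6+8 = 14
ES_Task 7 = 15; EF_Task 7 = 15+6 = 21
ES_Task 8 = 14; EF_Task 8 = 14+12 = 26
ES_Task 9 = max(EF_Task 1=6, EF_Task 3=15) = 15; EF_Task 9 = 15+9 = 24
ES_Task 10 = max(EF_Task 2=15, EF_Task 4=14, EF_Task 5=19, EF_Task 7=21, EF_Task 8=26, EF_Task 9=24) = 26; EF_Task 10 = 26+12 = 38
Expected project duration μ = 38 hours. Critical path: Task 1 → Task 6 → Task 8 → Task 10.

Backward pass:
LF_Task 10 = 38; LS_Task 10 = 38−12 = 26
LF_Task 9 = LS_Task 10 = 26; LS_Task 9 = 26−9 = 17
LF_Task 8 = LS_Task 10 = 26; LS_Task 8 = 26−12 = 14
LF_Task 7 = LS_Task 10 = 26; LS_Task 7 = 26−6 = 20
LF_Task 6 = LS_Task 8 = 14; LS_Task 6 = 14−8 = 6
LF_Task 5 = LS_Task 10 = 26; LS_Task 5 = 26−4 = 22
LF_Task 4 = min(LS_Task 5=22, LS_Task 10=26) = 22; LS_Task 4 = 22−8 = 14
LF_Task 3 = min(LS_Task 5=22, LS_Task 7=20, LS_Task 9=17) = 17; LS_Task 3 = 17−9 = 8
LF_Task 2 = LS_Task 10 = 26; LS_Task 2 = 26−9 = 17
LF_Task 1 = min(LS_Task 2=17, LS_Task 3=8, LS_Task 4=14, LS_Task 6=6, LS_Task 9=17) = 6; LS_Task 1 = 6−6 = 0
Slack_Task 5 = LS_Task 5 − ES_Task 5 = 22 − 15 = 7

7 hours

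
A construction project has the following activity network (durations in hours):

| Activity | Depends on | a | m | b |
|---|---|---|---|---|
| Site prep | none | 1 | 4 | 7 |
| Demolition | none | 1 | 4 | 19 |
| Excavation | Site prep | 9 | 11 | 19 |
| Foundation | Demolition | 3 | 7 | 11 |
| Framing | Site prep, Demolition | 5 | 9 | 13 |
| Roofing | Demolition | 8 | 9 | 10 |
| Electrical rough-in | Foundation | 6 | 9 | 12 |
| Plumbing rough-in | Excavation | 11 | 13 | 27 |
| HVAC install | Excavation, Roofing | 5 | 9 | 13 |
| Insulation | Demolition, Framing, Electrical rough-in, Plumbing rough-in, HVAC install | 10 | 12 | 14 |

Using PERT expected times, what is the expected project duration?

43 hours

te_Site prep = (1 + 4·4 + 7)/6 = 24/6 = 4
te_Demolition = (1 + 4·4 + 19)/6 = 36/6 = 6
te_Excavation = (9 + 4·11 + 19)/6 = 72/6 = 12
te_Foundation = (3 + 4·7 + 11)/6 = 42/6 = 7
te_Framing = (5 + 4·9 + 13)/6 = 54/6 = 9
te_Roofing = (8 + 4·9 + 10)/6 = 54/6 = 9
te_Electrical rough-in = (6 + 4·9 + 12)/6 = 54/6 = 9
te_Plumbing rough-in = (11 + 4·13 + 27)/6 = 90/6 = 15
te_HVAC install = (5 + 4·9 + 13)/6 = 54/6 = 9
te_Insulation = (10 + 4·12 + 14)/6 = 72/6 = 12

Forward pass:
ES_Site prep = 0; EF_Site prep = 4
ES_Demolition = 0; EF_Demolition = 6
ES_Excavation = 4; EF_Excavation = 4+12 = 16
ES_Foundation = 6; EF_Foundation = 6+7 = 13
ES_Framing = max(EF_Site prep=4, EF_Demolition=6) = 6; EF_Framing = 6+9 = 15
ES_Roofing = 6; EF_Roofing = 6+9 = 15
ES_Electrical rough-in = 13; EF_Electrical rough-in = 13+9 = 22
ES_Plumbing rough-in = 16; EF_Plumbing rough-in = 16+15 = 31
ES_HVAC install = max(EF_Excavation=16, EF_Roofing=15) = 16; EF_HVAC install = 16+9 = 25
ES_Insulation = max(EF_Demolition=6, EF_Framing=15, EF_Electrical rough-in=22, EF_Plumbing rough-in=31, EF_HVAC install=25) = 31; EF_Insulation = 31+12 = 43
Expected project duration μ = 43 hours. Critical path: Site prep → Excavation → Plumbing rough-in → Insulation.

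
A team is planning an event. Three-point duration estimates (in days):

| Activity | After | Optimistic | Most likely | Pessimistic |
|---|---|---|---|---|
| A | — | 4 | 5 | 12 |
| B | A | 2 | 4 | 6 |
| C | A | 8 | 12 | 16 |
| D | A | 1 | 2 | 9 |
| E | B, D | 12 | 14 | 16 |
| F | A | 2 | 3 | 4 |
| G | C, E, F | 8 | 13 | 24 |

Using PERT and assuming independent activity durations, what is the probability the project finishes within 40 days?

te_A = (4 + 4·5 + 12)/6 = 36/6 = 6; σ²_A = ((12−4)/6)² = 1.778
te_B = (2 + 4·4 + 6)/6 = 24/6 = 4; σ²_B = ((6−2)/6)² = 0.444
te_C = (8 + 4·12 + 16)/6 = 72/6 = 12; σ²_C = ((16−8)/6)² = 1.778
te_D = (1 + 4·2 + 9)/6 = 18/6 = 3; σ²_D = ((9−1)/6)² = 1.778
te_E = (12 + 4·14 + 16)/6 = 84/6 = 14; σ²_E = ((16−12)/6)² = 0.444
te_F = (2 + 4·3 + 4)/6 = 18/6 = 3; σ²_F = ((4−2)/6)² = 0.111
te_G = (8 + 4·13 + 24)/6 = 84/6 = 14; σ²_G = ((24−8)/6)² = 7.111

Forward pass:
ES_A = 0; EF_A = 6
ES_B = 6; EF_B = 6+4 = 10
ES_C = 6; EF_C = 6+12 = 18
ES_D = 6; EF_D = 6+3 = 9
ES_E = max(EF_B=10, EF_D=9) = 10; EF_E = 10+14 = 24
ES_F = 6; EF_F = 6+3 = 9
ES_G = max(EF_C=18, EF_E=24, EF_F=9) = 24; EF_G = 24+14 = 38
Expected project duration μ = 38 days. Critical path: A → B → E → G.

Variance along critical path = 1.778 + 0.444 + 0.444 + 7.111 = 9.778; σ = √9.778 = 3.127 days.
Z = (40 − 38) / 3.127 = 0.640
P(T ≤ 40) = Φ(0.640) ≈ 0.739

0.739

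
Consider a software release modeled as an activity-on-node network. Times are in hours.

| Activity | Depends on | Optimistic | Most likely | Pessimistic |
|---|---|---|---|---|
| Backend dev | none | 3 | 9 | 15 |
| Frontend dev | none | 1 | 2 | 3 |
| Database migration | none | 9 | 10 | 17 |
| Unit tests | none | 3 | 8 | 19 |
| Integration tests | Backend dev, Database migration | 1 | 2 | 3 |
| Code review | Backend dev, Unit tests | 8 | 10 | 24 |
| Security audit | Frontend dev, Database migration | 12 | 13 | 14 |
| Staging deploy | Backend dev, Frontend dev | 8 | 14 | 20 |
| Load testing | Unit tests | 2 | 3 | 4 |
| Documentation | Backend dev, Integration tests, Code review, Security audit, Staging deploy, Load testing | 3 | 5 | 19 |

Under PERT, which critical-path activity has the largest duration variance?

Documentation

te_Backend dev = (3 + 4·9 + 15)/6 = 54/6 = 9; σ²_Backend dev = ((15−3)/6)² = 4.000
te_Frontend dev = (1 + 4·2 + 3)/6 = 12/6 = 2; σ²_Frontend dev = ((3−1)/6)² = 0.111
te_Database migration = (9 + 4·10 + 17)/6 = 66/6 = 11; σ²_Database migration = ((17−9)/6)² = 1.778
te_Unit tests = (3 + 4·8 + 19)/6 = 54/6 = 9; σ²_Unit tests = ((19−3)/6)² = 7.111
te_Integration tests = (1 + 4·2 + 3)/6 = 12/6 = 2; σ²_Integration tests = ((3−1)/6)² = 0.111
te_Code review = (8 + 4·10 + 24)/6 = 72/6 = 12; σ²_Code review = ((24−8)/6)² = 7.111
te_Security audit = (12 + 4·13 + 14)/6 = 78/6 = 13; σ²_Security audit = ((14−12)/6)² = 0.111
te_Staging deploy = (8 + 4·14 + 20)/6 = 84/6 = 14; σ²_Staging deploy = ((20−8)/6)² = 4.000
te_Load testing = (2 + 4·3 + 4)/6 = 18/6 = 3; σ²_Load testing = ((4−2)/6)² = 0.111
te_Documentation = (3 + 4·5 + 19)/6 = 42/6 = 7; σ²_Documentation = ((19−3)/6)² = 7.111

Forward pass:
ES_Backend dev = 0; EF_Backend dev = 9
ES_Frontend dev = 0; EF_Frontend dev = 2
ES_Database migration = 0; EF_Database migration = 11
ES_Unit tests = 0; EF_Unit tests = 9
ES_Integration tests = max(EF_Backend dev=9, EF_Database migration=11) = 11; EF_Integration tests = 11+2 = 13
ES_Code review = max(EF_Backend dev=9, EF_Unit tests=9) = 9; EF_Code review = 9+12 = 21
ES_Security audit = max(EF_Frontend dev=2, EF_Database migration=11) = 11; EF_Security audit = 11+13 = 24
ES_Staging deploy = max(EF_Backend dev=9, EF_Frontend dev=2) = 9; EF_Staging deploy = 9+14 = 23
ES_Load testing = 9; EF_Load testing = 9+3 = 12
ES_Documentation = max(EF_Backend dev=9, EF_Integration tests=13, EF_Code review=21, EF_Security audit=24, EF_Staging deploy=23, EF_Load testing=12) = 24; EF_Documentation = 24+7 = 31
Expected project duration μ = 31 hours. Critical path: Database migration → Security audit → Documentation.

Variances on critical path: σ²_Database migration=1.778, σ²_Security audit=0.111, σ²_Documentation=7.111.
Largest is σ²_Documentation = 7.111.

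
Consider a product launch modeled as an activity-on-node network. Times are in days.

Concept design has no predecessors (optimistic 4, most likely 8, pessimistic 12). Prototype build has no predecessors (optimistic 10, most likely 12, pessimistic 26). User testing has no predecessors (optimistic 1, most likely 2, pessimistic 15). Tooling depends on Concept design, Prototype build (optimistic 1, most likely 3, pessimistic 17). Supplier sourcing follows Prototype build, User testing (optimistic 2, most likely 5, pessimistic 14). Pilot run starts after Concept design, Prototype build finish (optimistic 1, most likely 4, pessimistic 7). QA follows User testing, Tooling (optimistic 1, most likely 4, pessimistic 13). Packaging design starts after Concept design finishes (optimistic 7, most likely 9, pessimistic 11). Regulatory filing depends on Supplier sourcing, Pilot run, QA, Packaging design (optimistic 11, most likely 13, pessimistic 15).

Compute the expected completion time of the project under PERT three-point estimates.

37 days

te_Concept design = (4 + 4·8 + 12)/6 = 48/6 = 8
te_Prototype build = (10 + 4·12 + 26)/6 = 84/6 = 14
te_User testing = (1 + 4·2 + 15)/6 = 24/6 = 4
te_Tooling = (1 + 4·3 + 17)/6 = 30/6 = 5
te_Supplier sourcing = (2 + 4·5 + 14)/6 = 36/6 = 6
te_Pilot run = (1 + 4·4 + 7)/6 = 24/6 = 4
te_QA = (1 + 4·4 + 13)/6 = 30/6 = 5
te_Packaging design = (7 + 4·9 + 11)/6 = 54/6 = 9
te_Regulatory filing = (11 + 4·13 + 15)/6 = 78/6 = 13

Forward pass:
ES_Concept design = 0; EF_Concept design = 8
ES_Prototype build = 0; EF_Prototype build = 14
ES_User testing = 0; EF_User testing = 4
ES_Tooling = max(EF_Concept design=8, EF_Prototype build=14) = 14; EF_Tooling = 14+5 = 19
ES_Supplier sourcing = max(EF_Prototype build=14, EF_User testing=4) = 14; EF_Supplier sourcing = 14+6 = 20
ES_Pilot run = max(EF_Concept design=8, EF_Prototype build=14) = 14; EF_Pilot run = 14+4 = 18
ES_QA = max(EF_User testing=4, EF_Tooling=19) = 19; EF_QA = 19+5 = 24
ES_Packaging design = 8; EF_Packaging design = 8+9 = 17
ES_Regulatory filing = max(EF_Supplier sourcing=20, EF_Pilot run=18, EF_QA=24, EF_Packaging design=17) = 24; EF_Regulatory filing = 24+13 = 37
Expected project duration μ = 37 days. Critical path: Prototype build → Tooling → QA → Regulatory filing.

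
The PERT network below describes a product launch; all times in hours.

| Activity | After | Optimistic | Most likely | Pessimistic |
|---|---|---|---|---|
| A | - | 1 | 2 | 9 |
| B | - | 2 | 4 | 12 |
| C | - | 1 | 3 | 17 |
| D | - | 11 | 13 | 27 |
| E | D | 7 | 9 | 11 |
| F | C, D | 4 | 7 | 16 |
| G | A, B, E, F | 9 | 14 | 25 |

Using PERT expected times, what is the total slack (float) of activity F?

te_A = (1 + 4·2 + 9)/6 = 18/6 = 3
te_B = (2 + 4·4 + 12)/6 = 30/6 = 5
te_C = (1 + 4·3 + 17)/6 = 30/6 = 5
te_D = (11 + 4·13 + 27)/6 = 90/6 = 15
te_E = (7 + 4·9 + 11)/6 = 54/6 = 9
te_F = (4 + 4·7 + 16)/6 = 48/6 = 8
te_G = (9 + 4·14 + 25)/6 = 90/6 = 15

Forward pass:
ES_A = 0; EF_A = 3
ES_B = 0; EF_B = 5
ES_C = 0; EF_C = 5
ES_D = 0; EF_D = 15
ES_E = 15; EF_E = 15+9 = 24
ES_F = max(EF_C=5, EF_D=15) = 15; EF_F = 15+8 = 23
ES_G = max(EF_A=3, EF_B=5, EF_E=24, EF_F=23) = 24; EF_G = 24+15 = 39
Expected project duration μ = 39 hours. Critical path: D → E → G.

Backward pass:
LF_G = 39; LS_G = 39−15 = 24
LF_F = LS_G = 24; LS_F = 24−8 = 16
LF_E = LS_G = 24; LS_E = 24−9 = 15
LF_D = min(LS_E=15, LS_F=16) = 15; LS_D = 15−15 = 0
LF_C = LS_F = 16; LS_C = 16−5 = 11
LF_B = LS_G = 24; LS_B = 24−5 = 19
LF_A = LS_G = 24; LS_A = 24−3 = 21
Slack_F = LS_F − ES_F = 16 − 15 = 1

1 hours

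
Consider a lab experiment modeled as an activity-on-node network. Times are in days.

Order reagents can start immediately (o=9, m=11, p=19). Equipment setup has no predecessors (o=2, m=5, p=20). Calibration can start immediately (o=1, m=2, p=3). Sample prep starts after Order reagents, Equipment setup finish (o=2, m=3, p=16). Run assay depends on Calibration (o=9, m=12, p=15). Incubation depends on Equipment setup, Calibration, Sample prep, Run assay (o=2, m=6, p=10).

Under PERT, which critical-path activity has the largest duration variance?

te_Order reagents = (9 + 4·11 + 19)/6 = 72/6 = 12; σ²_Order reagents = ((19−9)/6)² = 2.778
te_Equipment setup = (2 + 4·5 + 20)/6 = 42/6 = 7; σ²_Equipment setup = ((20−2)/6)² = 9.000
te_Calibration = (1 + 4·2 + 3)/6 = 12/6 = 2; σ²_Calibration = ((3−1)/6)² = 0.111
te_Sample prep = (2 + 4·3 + 16)/6 = 30/6 = 5; σ²_Sample prep = ((16−2)/6)² = 5.444
te_Run assay = (9 + 4·12 + 15)/6 = 72/6 = 12; σ²_Run assay = ((15−9)/6)² = 1.000
te_Incubation = (2 + 4·6 + 10)/6 = 36/6 = 6; σ²_Incubation = ((10−2)/6)² = 1.778

Forward pass:
ES_Order reagents = 0; EF_Order reagents = 12
ES_Equipment setup = 0; EF_Equipment setup = 7
ES_Calibration = 0; EF_Calibration = 2
ES_Sample prep = max(EF_Order reagents=12, EF_Equipment setup=7) = 12; EF_Sample prep = 12+5 = 17
ES_Run assay = 2; EF_Run assay = 2+12 = 14
ES_Incubation = max(EF_Equipment setup=7, EF_Calibration=2, EF_Sample prep=17, EF_Run assay=14) = 17; EF_Incubation = 17+6 = 23
Expected project duration μ = 23 days. Critical path: Order reagents → Sample prep → Incubation.

Variances on critical path: σ²_Order reagents=2.778, σ²_Sample prep=5.444, σ²_Incubation=1.778.
Largest is σ²_Sample prep = 5.444.

Sample prep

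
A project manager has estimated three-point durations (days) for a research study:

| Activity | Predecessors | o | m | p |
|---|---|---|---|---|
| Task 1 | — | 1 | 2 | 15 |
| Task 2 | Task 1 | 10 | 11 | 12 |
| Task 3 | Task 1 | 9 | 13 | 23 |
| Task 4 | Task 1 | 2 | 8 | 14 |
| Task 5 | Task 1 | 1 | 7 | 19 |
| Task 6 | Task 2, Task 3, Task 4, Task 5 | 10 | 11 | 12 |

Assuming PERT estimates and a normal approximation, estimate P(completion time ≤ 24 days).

0.066

te_Task 1 = (1 + 4·2 + 15)/6 = 24/6 = 4; σ²_Task 1 = ((15−1)/6)² = 5.444
te_Task 2 = (10 + 4·11 + 12)/6 = 66/6 = 11; σ²_Task 2 = ((12−10)/6)² = 0.111
te_Task 3 = (9 + 4·13 + 23)/6 = 84/6 = 14; σ²_Task 3 = ((23−9)/6)² = 5.444
te_Task 4 = (2 + 4·8 + 14)/6 = 48/6 = 8; σ²_Task 4 = ((14−2)/6)² = 4.000
te_Task 5 = (1 + 4·7 + 19)/6 = 48/6 = 8; σ²_Task 5 = ((19−1)/6)² = 9.000
te_Task 6 = (10 + 4·11 + 12)/6 = 66/6 = 11; σ²_Task 6 = ((12−10)/6)² = 0.111

Forward pass:
ES_Task 1 = 0; EF_Task 1 = 4
ES_Task 2 = 4; EF_Task 2 = 4+11 = 15
ES_Task 3 = 4; EF_Task 3 = 4+14 = 18
ES_Task 4 = 4; EF_Task 4 = 4+8 = 12
ES_Task 5 = 4; EF_Task 5 = 4+8 = 12
ES_Task 6 = max(EF_Task 2=15, EF_Task 3=18, EF_Task 4=12, EF_Task 5=12) = 18; EF_Task 6 = 18+11 = 29
Expected project duration μ = 29 days. Critical path: Task 1 → Task 3 → Task 6.

Variance along critical path = 5.444 + 5.444 + 0.111 = 11.000; σ = √11.000 = 3.317 days.
Z = (24 − 29) / 3.317 = -1.508
P(T ≤ 24) = Φ(-1.508) ≈ 0.066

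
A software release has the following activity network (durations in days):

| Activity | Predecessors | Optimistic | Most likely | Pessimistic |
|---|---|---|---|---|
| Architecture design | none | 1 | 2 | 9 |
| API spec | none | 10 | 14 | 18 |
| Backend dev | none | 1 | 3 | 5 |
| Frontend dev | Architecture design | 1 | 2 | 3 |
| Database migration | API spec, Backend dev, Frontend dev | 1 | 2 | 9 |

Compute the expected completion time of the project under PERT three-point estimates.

te_Architecture design = (1 + 4·2 + 9)/6 = 18/6 = 3
te_API spec = (10 + 4·14 + 18)/6 = 84/6 = 14
te_Backend dev = (1 + 4·3 + 5)/6 = 18/6 = 3
te_Frontend dev = (1 + 4·2 + 3)/6 = 12/6 = 2
te_Database migration = (1 + 4·2 + 9)/6 = 18/6 = 3

Forward pass:
ES_Architecture design = 0; EF_Architecture design = 3
ES_API spec = 0; EF_API spec = 14
ES_Backend dev = 0; EF_Backend dev = 3
ES_Frontend dev = 3; EF_Frontend dev = 3+2 = 5
ES_Database migration = max(EF_API spec=14, EF_Backend dev=3, EF_Frontend dev=5) = 14; EF_Database migration = 14+3 = 17
Expected project duration μ = 17 days. Critical path: API spec → Database migration.

17 days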